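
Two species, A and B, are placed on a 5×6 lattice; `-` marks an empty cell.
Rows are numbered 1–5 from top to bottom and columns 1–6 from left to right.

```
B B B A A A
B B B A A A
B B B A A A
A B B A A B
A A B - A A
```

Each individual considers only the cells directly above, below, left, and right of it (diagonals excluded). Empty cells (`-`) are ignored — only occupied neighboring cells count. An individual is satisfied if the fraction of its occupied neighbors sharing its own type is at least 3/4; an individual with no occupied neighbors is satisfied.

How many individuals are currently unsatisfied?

(1,1)B 2/2 satisfied
(1,2)B 3/3 satisfied
(1,3)B 2/3 not
(1,4)A 2/3 not
(1,5)A 3/3 satisfied
(1,6)A 2/2 satisfied
(2,1)B 3/3 satisfied
(2,2)B 4/4 satisfied
(2,3)B 3/4 satisfied
(2,4)A 3/4 satisfied
(2,5)A 4/4 satisfied
(2,6)A 3/3 satisfied
(3,1)B 2/3 not
(3,2)B 4/4 satisfied
(3,3)B 3/4 satisfied
(3,4)A 3/4 satisfied
(3,5)A 4/4 satisfied
(3,6)A 2/3 not
(4,1)A 1/3 not
(4,2)B 2/4 not
(4,3)B 3/4 satisfied
(4,4)A 2/3 not
(4,5)A 3/4 satisfied
(4,6)B 0/3 not
(5,1)A 2/2 satisfied
(5,2)A 1/3 not
(5,3)B 1/2 not
(5,5)A 2/2 satisfied
(5,6)A 1/2 not
Unsatisfied: (1,3), (1,4), (3,1), (3,6), (4,1), (4,2), (4,4), (4,6), (5,2), (5,3), (5,6) — 11 in total.

11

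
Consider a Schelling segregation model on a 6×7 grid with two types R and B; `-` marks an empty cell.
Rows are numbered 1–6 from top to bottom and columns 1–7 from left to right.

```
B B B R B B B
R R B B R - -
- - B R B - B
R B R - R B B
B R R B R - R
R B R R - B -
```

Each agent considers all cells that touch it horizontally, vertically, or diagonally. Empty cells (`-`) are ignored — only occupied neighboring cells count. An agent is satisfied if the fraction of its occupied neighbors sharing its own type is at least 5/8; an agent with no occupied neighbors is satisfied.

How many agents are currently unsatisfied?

Row 1: (1,1)B 1/3 ✗ · (1,2)B 3/5 ✗ · (1,3)B 3/5 ✗ · (1,4)R 1/5 ✗ · (1,5)B 2/4 ✗ · (1,6)B 2/3 ✓ · (1,7)B 1/1 ✓
Row 2: (2,1)R 1/3 ✗ · (2,2)R 1/6 ✗ · (2,3)B 4/7 ✗ · (2,4)B 5/8 ✓ · (2,5)R 2/6 ✗
Row 3: (3,3)B 3/6 ✗ · (3,4)R 3/7 ✗ · (3,5)B 2/5 ✗ · (3,7)B 2/2 ✓
Row 4: (4,1)R 1/3 ✗ · (4,2)B 2/6 ✗ · (4,3)R 3/6 ✗ · (4,5)R 2/5 ✗ · (4,6)B 3/6 ✗ · (4,7)B 2/3 ✓
Row 5: (5,1)B 2/5 ✗ · (5,2)R 5/8 ✓ · (5,3)R 4/7 ✗ · (5,4)B 0/6 ✗ · (5,5)R 2/5 ✗ · (5,7)R 0/3 ✗
Row 6: (6,1)R 1/3 ✗ · (6,2)B 1/5 ✗ · (6,3)R 3/5 ✗ · (6,4)R 3/4 ✓ · (6,6)B 0/2 ✗
Unsatisfied: (1,1), (1,2), (1,3), (1,4), (1,5), (2,1), (2,2), (2,3), (2,5), (3,3), (3,4), (3,5), (4,1), (4,2), (4,3), (4,5), (4,6), (5,1), (5,3), (5,4), (5,5), (5,7), (6,1), (6,2), (6,3), (6,6) — 26 in total.

26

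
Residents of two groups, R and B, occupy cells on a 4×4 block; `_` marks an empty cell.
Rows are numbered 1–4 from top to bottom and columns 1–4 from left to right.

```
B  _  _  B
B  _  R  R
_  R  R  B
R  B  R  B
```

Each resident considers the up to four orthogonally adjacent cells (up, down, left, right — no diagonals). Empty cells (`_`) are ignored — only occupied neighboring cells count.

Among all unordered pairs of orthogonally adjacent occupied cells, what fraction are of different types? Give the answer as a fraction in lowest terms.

7/13

Scan each occupied cell's neighbors to the right and below so each pair is counted once.
From row 1: 1 unlike of 2 pairs (running 1/2).
From row 2: 1 unlike of 3 pairs (running 2/5).
From row 3: 2 unlike of 5 pairs (running 4/10).
From row 4: 3 unlike of 3 pairs (running 7/13).
Total adjacent occupied pairs: 13; unlike-type pairs: 7.
7/13 is already in lowest terms.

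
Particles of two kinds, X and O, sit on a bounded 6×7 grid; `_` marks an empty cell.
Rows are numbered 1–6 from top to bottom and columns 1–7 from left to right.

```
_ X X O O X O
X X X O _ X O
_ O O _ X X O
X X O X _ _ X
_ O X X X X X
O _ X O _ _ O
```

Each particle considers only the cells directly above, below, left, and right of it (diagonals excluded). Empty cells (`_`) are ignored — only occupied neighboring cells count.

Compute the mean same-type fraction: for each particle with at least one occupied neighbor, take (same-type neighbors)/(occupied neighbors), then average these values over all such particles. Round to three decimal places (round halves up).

0.570

(1,2)X 2/2
(1,3)X 2/3
(1,4)O 2/3
(1,5)O 1/2
(1,6)X 1/3
(1,7)O 1/2
(2,1)X 1/1
(2,2)X 3/4
(2,3)X 2/4
(2,4)O 1/2
(2,6)X 2/3
(2,7)O 2/3
(3,2)O 1/3
(3,3)O 2/3
(3,5)X 1/1
(3,6)X 2/3
(3,7)O 1/3
(4,1)X 1/1
(4,2)X 1/4
(4,3)O 1/4
(4,4)X 1/2
(4,7)X 1/2
(5,2)O 0/2
(5,3)X 2/4
(5,4)X 3/4
(5,5)X 2/2
(5,6)X 2/2
(5,7)X 2/3
(6,1)O — no occupied neighbors
(6,3)X 1/2
(6,4)O 0/2
(6,7)O 0/1
Sum over 31 particles: 2/2 + 2/3 + 2/3 + 1/2 + 1/3 + 1/2 + 1/1 + 3/4 + 2/4 + 1/2 + 2/3 + 2/3 + 1/3 + 2/3 + 1/1 + 2/3 + 1/3 + 1/1 + 1/4 + 1/4 + 1/2 + 1/2 + 0/2 + 2/4 + 3/4 + 2/2 + 2/2 + 2/3 + 1/2 + 0/2 + 0/1 = 53/3; mean = 53/3 ÷ 31 = 53/93 = 0.569892… → 0.570.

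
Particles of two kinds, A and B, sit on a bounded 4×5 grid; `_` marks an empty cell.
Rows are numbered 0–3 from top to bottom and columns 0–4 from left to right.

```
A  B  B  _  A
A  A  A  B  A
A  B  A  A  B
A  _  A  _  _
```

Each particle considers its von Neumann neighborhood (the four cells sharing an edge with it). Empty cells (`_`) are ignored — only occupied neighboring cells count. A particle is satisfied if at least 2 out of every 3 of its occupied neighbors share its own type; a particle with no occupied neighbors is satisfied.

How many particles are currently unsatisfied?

Row 0: (0,0)A 1/2 not · (0,1)B 1/3 not · (0,2)B 1/2 not · (0,4)A 1/1 satisfied
Row 1: (1,0)A 3/3 satisfied · (1,1)A 2/4 not · (1,2)A 2/4 not · (1,3)B 0/3 not · (1,4)A 1/3 not
Row 2: (2,0)A 2/3 satisfied · (2,1)B 0/3 not · (2,2)A 3/4 satisfied · (2,3)A 1/3 not · (2,4)B 0/2 not
Row 3: (3,0)A 1/1 satisfied · (3,2)A 1/1 satisfied
Unsatisfied: (0,0), (0,1), (0,2), (1,1), (1,2), (1,3), (1,4), (2,1), (2,3), (2,4) — 10 in total.

10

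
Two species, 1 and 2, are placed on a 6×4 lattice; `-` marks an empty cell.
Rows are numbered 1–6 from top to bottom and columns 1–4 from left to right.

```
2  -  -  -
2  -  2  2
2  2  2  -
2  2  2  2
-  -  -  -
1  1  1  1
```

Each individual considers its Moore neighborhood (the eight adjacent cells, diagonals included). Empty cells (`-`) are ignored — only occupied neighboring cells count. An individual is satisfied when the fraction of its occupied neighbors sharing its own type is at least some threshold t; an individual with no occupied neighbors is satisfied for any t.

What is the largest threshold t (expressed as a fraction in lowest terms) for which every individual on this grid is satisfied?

(1,1)2 1/1
(2,1)2 3/3
(2,3)2 3/3
(2,4)2 2/2
(3,1)2 4/4
(3,2)2 7/7
(3,3)2 6/6
(4,1)2 3/3
(4,2)2 5/5
(4,3)2 4/4
(4,4)2 2/2
(6,1)1 1/1
(6,2)1 2/2
(6,3)1 2/2
(6,4)1 1/1
The smallest same-type fraction is 1/1 at (1,1), which reduces to 1/1. Any threshold above that leaves this individual unsatisfied.

1/1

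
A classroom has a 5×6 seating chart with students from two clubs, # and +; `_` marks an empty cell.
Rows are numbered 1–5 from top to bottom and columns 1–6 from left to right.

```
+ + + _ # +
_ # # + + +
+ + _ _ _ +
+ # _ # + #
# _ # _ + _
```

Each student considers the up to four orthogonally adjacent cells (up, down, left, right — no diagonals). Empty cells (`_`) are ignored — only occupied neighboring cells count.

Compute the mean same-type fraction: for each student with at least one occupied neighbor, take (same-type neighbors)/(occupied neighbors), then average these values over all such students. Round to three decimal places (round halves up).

(1,1)+ 1/1
(1,2)+ 2/3
(1,3)+ 1/2
(1,5)# 0/2
(1,6)+ 1/2
(2,2)# 1/3
(2,3)# 1/3
(2,4)+ 1/2
(2,5)+ 2/3
(2,6)+ 3/3
(3,1)+ 2/2
(3,2)+ 1/3
(3,6)+ 1/2
(4,1)+ 1/3
(4,2)# 0/2
(4,4)# 0/1
(4,5)+ 1/3
(4,6)# 0/2
(5,1)# 0/1
(5,3)# — no occupied neighbors
(5,5)+ 1/1
Sum over 20 students: 1/1 + 2/3 + 1/2 + 0/2 + 1/2 + 1/3 + 1/3 + 1/2 + 2/3 + 3/3 + 2/2 + 1/3 + 1/2 + 1/3 + 0/2 + 0/1 + 1/3 + 0/2 + 0/1 + 1/1 = 9; mean = 9 ÷ 20 = 9/20 = 0.45 → 0.450.

0.450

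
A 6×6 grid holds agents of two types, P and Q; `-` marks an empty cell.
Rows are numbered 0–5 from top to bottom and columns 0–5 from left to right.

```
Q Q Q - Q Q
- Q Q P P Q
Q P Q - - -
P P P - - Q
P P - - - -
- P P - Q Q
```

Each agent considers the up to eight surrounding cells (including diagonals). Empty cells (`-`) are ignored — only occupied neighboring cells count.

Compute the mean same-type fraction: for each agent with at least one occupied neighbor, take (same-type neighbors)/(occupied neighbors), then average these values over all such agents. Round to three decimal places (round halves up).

Row 0: (0,0)Q 2/2 · (0,1)Q 4/4 · (0,2)Q 3/4 · (0,4)Q 2/4 · (0,5)Q 2/3
Row 1: (1,1)Q 6/7 · (1,2)Q 4/6 · (1,3)P 1/5 · (1,4)P 1/4 · (1,5)Q 2/3
Row 2: (2,0)Q 1/4 · (2,1)P 3/7 · (2,2)Q 2/6
Row 3: (3,0)P 4/5 · (3,1)P 5/7 · (3,2)P 3/4 · (3,5)Q — no occupied neighbors
Row 4: (4,0)P 4/4 · (4,1)P 6/6
Row 5: (5,1)P 3/3 · (5,2)P 2/2 · (5,4)Q 1/1 · (5,5)Q 1/1
Sum over 22 agents: 2/2 + 4/4 + 3/4 + 2/4 + 2/3 + 6/7 + 4/6 + 1/5 + 1/4 + 2/3 + 1/4 + 3/7 + 2/6 + 4/5 + 5/7 + 3/4 + 4/4 + 6/6 + 3/3 + 2/2 + 1/1 + 1/1 = 95/6; mean = 95/6 ÷ 22 = 95/132 = 0.719696… → 0.720.

0.720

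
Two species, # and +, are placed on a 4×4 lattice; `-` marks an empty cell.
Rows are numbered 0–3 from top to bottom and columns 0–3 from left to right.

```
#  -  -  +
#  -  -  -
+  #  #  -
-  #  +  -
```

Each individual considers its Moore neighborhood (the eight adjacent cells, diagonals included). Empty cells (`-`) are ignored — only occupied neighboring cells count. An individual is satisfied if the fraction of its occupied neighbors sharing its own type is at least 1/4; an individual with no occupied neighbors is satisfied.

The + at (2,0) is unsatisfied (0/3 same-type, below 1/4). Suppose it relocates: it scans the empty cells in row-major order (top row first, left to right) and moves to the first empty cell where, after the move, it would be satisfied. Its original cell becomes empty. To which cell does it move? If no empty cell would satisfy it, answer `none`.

Vacating (2,0). Empty cells in order:
  (0,1): 0/2 same-type → still unsatisfied.
  (0,2): 1/1 same-type → satisfied — stop here.

(0,2)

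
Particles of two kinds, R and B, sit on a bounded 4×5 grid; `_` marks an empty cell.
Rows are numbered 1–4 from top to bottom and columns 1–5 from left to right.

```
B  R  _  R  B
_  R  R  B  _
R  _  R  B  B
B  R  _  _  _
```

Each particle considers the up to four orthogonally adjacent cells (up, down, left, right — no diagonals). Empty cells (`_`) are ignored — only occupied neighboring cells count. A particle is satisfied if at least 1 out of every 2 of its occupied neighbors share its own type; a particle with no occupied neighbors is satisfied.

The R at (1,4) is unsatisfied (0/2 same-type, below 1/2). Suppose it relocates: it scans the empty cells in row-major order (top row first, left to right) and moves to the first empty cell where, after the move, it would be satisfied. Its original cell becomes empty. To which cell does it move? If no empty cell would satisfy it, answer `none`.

Vacating (1,4). Empty cells in order:
  (1,3): 2/2 same-type → satisfied — stop here.

(1,3)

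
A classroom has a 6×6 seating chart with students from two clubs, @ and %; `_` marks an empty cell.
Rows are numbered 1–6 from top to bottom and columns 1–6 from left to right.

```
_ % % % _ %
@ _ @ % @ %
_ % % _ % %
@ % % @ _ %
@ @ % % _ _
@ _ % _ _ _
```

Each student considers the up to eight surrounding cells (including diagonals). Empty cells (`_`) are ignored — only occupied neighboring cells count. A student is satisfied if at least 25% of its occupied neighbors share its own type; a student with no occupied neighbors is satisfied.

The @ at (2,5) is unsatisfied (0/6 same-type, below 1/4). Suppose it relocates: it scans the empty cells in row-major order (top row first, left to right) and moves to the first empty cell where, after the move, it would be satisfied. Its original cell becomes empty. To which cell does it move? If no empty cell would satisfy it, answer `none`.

(1,1)

Vacating (2,5). Empty cells in order:
  (1,1): 1/2 same-type → satisfied — stop here.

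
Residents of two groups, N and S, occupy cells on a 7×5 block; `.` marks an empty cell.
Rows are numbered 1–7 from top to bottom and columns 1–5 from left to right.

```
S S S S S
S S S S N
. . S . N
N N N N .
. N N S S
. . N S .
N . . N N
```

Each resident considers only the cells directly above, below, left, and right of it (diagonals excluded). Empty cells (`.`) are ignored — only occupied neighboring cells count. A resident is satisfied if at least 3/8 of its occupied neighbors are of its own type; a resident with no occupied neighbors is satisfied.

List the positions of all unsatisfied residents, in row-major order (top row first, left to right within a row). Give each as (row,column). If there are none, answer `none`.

Row 1: (1,1)S 2/2 satisfied · (1,2)S 3/3 satisfied · (1,3)S 3/3 satisfied · (1,4)S 3/3 satisfied · (1,5)S 1/2 satisfied
Row 2: (2,1)S 2/2 satisfied · (2,2)S 3/3 satisfied · (2,3)S 4/4 satisfied · (2,4)S 2/3 satisfied · (2,5)N 1/3 not
Row 3: (3,3)S 1/2 satisfied · (3,5)N 1/1 satisfied
Row 4: (4,1)N 1/1 satisfied · (4,2)N 3/3 satisfied · (4,3)N 3/4 satisfied · (4,4)N 1/2 satisfied
Row 5: (5,2)N 2/2 satisfied · (5,3)N 3/4 satisfied · (5,4)S 2/4 satisfied · (5,5)S 1/1 satisfied
Row 6: (6,3)N 1/2 satisfied · (6,4)S 1/3 not
Row 7: (7,1)N 0/0 satisfied · (7,4)N 1/2 satisfied · (7,5)N 1/1 satisfied

(2,5), (6,4)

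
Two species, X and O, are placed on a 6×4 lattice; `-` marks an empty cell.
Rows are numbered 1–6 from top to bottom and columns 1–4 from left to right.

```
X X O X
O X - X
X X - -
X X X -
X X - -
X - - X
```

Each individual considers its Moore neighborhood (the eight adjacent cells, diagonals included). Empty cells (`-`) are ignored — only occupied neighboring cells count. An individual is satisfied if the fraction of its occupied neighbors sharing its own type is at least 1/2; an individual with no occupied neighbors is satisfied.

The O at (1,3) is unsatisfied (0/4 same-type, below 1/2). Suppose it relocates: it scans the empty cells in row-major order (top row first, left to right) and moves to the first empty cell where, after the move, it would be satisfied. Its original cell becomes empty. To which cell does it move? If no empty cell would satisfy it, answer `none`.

Vacating (1,3). Empty cells in order:
  (2,3): 0/5 same-type → still unsatisfied.
  (3,3): 0/5 same-type → still unsatisfied.
  (3,4): 0/2 same-type → still unsatisfied.
  (4,4): 0/1 same-type → still unsatisfied.
  (5,3): 0/4 same-type → still unsatisfied.
  (5,4): 0/2 same-type → still unsatisfied.
  (6,2): 0/3 same-type → still unsatisfied.
  (6,3): 0/2 same-type → still unsatisfied.

none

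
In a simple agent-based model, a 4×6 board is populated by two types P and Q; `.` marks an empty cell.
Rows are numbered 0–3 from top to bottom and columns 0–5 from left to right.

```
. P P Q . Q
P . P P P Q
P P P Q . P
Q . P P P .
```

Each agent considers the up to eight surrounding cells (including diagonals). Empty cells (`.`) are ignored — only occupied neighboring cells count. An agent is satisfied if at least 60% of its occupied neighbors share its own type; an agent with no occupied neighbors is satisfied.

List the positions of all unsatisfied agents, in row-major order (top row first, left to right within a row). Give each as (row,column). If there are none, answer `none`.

(0,1)P 3/3 satisfied
(0,2)P 3/4 satisfied
(0,3)Q 0/4 not
(0,5)Q 1/2 not
(1,0)P 3/3 satisfied
(1,2)P 5/7 satisfied
(1,3)P 4/6 satisfied
(1,4)P 2/6 not
(1,5)Q 1/3 not
(2,0)P 2/3 satisfied
(2,1)P 5/6 satisfied
(2,2)P 5/6 satisfied
(2,3)Q 0/7 not
(2,5)P 2/3 satisfied
(3,0)Q 0/2 not
(3,2)P 3/4 satisfied
(3,3)P 3/4 satisfied
(3,4)P 2/3 satisfied

(0,3), (0,5), (1,4), (1,5), (2,3), (3,0)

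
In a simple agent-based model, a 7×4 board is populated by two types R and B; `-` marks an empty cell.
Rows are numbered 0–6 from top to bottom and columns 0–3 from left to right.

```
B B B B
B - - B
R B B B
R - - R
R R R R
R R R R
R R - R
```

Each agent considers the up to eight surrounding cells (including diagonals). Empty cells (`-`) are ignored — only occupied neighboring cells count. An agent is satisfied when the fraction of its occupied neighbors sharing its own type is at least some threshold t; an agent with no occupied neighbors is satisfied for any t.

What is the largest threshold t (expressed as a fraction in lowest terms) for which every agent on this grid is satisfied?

Row 0: (0,0)B 2/2 · (0,1)B 3/3 · (0,2)B 3/3 · (0,3)B 2/2
Row 1: (1,0)B 3/4 · (1,3)B 4/4
Row 2: (2,0)R 1/3 · (2,1)B 2/4 · (2,2)B 3/4 · (2,3)B 2/3
Row 3: (3,0)R 3/4 · (3,3)R 2/4
Row 4: (4,0)R 4/4 · (4,1)R 6/6 · (4,2)R 6/6 · (4,3)R 4/4
Row 5: (5,0)R 5/5 · (5,1)R 7/7 · (5,2)R 7/7 · (5,3)R 4/4
Row 6: (6,0)R 3/3 · (6,1)R 4/4 · (6,3)R 2/2
The smallest same-type fraction is 1/3 at (2,0), which reduces to 1/3. Any threshold above that leaves this agent unsatisfied.

1/3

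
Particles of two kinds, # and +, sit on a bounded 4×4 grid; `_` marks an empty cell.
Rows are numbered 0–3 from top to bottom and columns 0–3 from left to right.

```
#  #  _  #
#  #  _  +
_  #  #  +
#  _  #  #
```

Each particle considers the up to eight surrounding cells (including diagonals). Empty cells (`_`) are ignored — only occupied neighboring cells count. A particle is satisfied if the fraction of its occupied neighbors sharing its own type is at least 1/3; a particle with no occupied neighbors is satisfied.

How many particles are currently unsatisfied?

2

(0,0)# 3/3 ✓
(0,1)# 3/3 ✓
(0,3)# 0/1 ✗
(1,0)# 4/4 ✓
(1,1)# 5/5 ✓
(1,3)+ 1/3 ✓
(2,1)# 5/5 ✓
(2,2)# 4/6 ✓
(2,3)+ 1/4 ✗
(3,0)# 1/1 ✓
(3,2)# 3/4 ✓
(3,3)# 2/3 ✓
Unsatisfied: (0,3), (2,3) — 2 in total.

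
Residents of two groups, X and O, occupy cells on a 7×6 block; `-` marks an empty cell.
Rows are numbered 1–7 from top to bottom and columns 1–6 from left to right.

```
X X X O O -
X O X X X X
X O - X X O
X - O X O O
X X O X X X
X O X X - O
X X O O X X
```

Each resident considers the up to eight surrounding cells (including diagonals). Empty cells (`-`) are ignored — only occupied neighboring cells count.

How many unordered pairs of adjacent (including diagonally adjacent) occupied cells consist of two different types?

Scan each occupied cell's neighbors to the right and below (and the two forward diagonals) so each pair is counted once.
From row 1: 10 unlike of 18 pairs (running 10/18).
From row 2: 7 unlike of 18 pairs (running 17/36).
From row 3: 7 unlike of 14 pairs (running 24/50).
From row 4: 10 unlike of 16 pairs (running 34/66).
From row 5: 8 unlike of 18 pairs (running 42/84).
From row 6: 10 unlike of 16 pairs (running 52/100).
From row 7: 2 unlike of 5 pairs (running 54/105).
Total adjacent occupied pairs: 105; unlike-type pairs: 54.

54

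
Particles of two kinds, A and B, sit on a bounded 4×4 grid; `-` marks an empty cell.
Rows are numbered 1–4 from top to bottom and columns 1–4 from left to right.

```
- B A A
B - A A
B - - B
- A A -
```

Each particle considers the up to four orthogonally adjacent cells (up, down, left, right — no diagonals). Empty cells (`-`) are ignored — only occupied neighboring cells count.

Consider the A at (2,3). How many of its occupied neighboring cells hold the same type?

Occupied neighbors of (2,3): (1,3)=A, (2,4)=A.
Same type (A): 2 of 2.

2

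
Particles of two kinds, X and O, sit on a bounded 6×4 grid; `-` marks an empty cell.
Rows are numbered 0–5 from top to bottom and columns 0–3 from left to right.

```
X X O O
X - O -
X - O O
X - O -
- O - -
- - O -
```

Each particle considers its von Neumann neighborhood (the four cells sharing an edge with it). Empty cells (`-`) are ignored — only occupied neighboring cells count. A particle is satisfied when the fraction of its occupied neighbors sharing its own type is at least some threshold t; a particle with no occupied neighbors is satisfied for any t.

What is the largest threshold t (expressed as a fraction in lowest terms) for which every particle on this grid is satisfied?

1/2

Row 0: (0,0)X 2/2 · (0,1)X 1/2 · (0,2)O 2/3 · (0,3)O 1/1
Row 1: (1,0)X 2/2 · (1,2)O 2/2
Row 2: (2,0)X 2/2 · (2,2)O 3/3 · (2,3)O 1/1
Row 3: (3,0)X 1/1 · (3,2)O 1/1
Row 4: (4,1)O — no occupied neighbors
Row 5: (5,2)O — no occupied neighbors
The smallest same-type fraction is 1/2 at (0,1), which reduces to 1/2. Any threshold above that leaves this particle unsatisfied.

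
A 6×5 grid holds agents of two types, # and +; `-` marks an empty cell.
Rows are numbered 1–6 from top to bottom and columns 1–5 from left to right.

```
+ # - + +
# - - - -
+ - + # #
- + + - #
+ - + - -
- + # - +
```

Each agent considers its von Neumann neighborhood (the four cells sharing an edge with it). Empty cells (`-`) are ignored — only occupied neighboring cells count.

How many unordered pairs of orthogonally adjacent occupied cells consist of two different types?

Scan each occupied cell's neighbors to the right and below so each pair is counted once.
Row 1: +(1,1)–#(1,2)≠ +(1,1)–#(2,1)≠ +(1,4)–+(1,5)=  → 2/3 unlike.
Row 2: #(2,1)–+(3,1)≠  → 1/1 unlike.
Row 3: +(3,3)–#(3,4)≠ +(3,3)–+(4,3)= #(3,4)–#(3,5)= #(3,5)–#(4,5)=  → 1/4 unlike.
Row 4: +(4,2)–+(4,3)= +(4,3)–+(5,3)=  → 0/2 unlike.
Row 5: +(5,3)–#(6,3)≠  → 1/1 unlike.
Row 6: +(6,2)–#(6,3)≠  → 1/1 unlike.
Total adjacent occupied pairs: 12; unlike-type pairs: 6.

6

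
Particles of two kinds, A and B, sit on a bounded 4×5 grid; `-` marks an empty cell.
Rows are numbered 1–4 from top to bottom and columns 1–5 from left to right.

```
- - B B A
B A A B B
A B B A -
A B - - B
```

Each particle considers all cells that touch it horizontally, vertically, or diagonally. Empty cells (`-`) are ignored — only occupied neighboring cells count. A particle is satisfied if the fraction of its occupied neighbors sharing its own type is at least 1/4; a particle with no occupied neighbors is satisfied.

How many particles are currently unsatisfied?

(1,3)B 2/4 ok
(1,4)B 3/5 ok
(1,5)A 0/3 unhappy
(2,1)B 1/3 ok
(2,2)A 2/6 ok
(2,3)A 2/7 ok
(2,4)B 4/7 ok
(2,5)B 2/4 ok
(3,1)A 2/5 ok
(3,2)B 3/7 ok
(3,3)B 3/6 ok
(3,4)A 1/5 unhappy
(4,1)A 1/3 ok
(4,2)B 2/4 ok
(4,5)B 0/1 unhappy
Unsatisfied: (1,5), (3,4), (4,5) — 3 in total.

3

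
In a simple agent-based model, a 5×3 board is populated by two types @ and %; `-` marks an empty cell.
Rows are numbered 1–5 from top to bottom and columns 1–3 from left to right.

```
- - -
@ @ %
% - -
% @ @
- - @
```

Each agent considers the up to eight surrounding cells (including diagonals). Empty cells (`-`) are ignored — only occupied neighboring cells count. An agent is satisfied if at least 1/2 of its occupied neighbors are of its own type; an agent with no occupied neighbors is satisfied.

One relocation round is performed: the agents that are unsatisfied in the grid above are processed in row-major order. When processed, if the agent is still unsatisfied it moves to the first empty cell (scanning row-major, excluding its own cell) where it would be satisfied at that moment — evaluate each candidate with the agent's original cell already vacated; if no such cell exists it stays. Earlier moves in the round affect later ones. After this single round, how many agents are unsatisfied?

1

Initially unsatisfied (in order): (2,2), (2,3), (3,1).
  (2,2) → (1,1).
  (2,3): now satisfied by earlier moves; stays.
  (3,1) → (1,3).
Resulting grid:
@ - %
@ - %
- - -
% @ @
- - @
Unsatisfied now: (4,1).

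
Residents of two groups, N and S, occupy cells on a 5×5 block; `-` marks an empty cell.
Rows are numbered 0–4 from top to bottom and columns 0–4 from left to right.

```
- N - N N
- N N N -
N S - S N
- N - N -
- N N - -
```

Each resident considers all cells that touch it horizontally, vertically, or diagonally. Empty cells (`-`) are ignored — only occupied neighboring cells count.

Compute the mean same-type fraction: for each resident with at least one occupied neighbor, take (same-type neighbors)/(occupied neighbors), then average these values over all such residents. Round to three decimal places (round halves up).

(0,1)N 2/2
(0,3)N 3/3
(0,4)N 2/2
(1,1)N 3/4
(1,2)N 4/6
(1,3)N 4/5
(2,0)N 2/3
(2,1)S 0/4
(2,3)S 0/4
(2,4)N 2/3
(3,1)N 3/4
(3,3)N 2/3
(4,1)N 2/2
(4,2)N 3/3
Sum over 14 residents: 2/2 + 3/3 + 2/2 + 3/4 + 4/6 + 4/5 + 2/3 + 0/4 + 0/4 + 2/3 + 3/4 + 2/3 + 2/2 + 3/3 = 299/30; mean = 299/30 ÷ 14 = 299/420 = 0.711904… → 0.712.

0.712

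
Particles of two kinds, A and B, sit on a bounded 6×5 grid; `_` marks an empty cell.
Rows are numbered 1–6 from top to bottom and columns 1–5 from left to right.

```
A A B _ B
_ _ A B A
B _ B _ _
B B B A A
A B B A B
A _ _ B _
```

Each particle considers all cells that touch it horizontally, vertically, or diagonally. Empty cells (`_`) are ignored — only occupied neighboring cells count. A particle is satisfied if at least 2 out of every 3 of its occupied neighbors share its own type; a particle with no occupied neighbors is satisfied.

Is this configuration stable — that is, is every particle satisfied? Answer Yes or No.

No

Row 1: (1,1)A 1/1 ✓ · (1,2)A 2/3 ✓ · (1,3)B 1/3 ✗ · (1,5)B 1/2 ✗
Row 2: (2,3)A 1/4 ✗ · (2,4)B 3/5 ✗ · (2,5)A 0/2 ✗
Row 3: (3,1)B 2/2 ✓ · (3,3)B 3/5 ✗
Row 4: (4,1)B 3/4 ✓ · (4,2)B 6/7 ✓ · (4,3)B 4/6 ✓ · (4,4)A 2/6 ✗ · (4,5)A 2/3 ✓
Row 5: (5,1)A 1/4 ✗ · (5,2)B 4/6 ✓ · (5,3)B 4/6 ✓ · (5,4)A 2/6 ✗ · (5,5)B 1/4 ✗
Row 6: (6,1)A 1/2 ✗ · (6,4)B 2/3 ✓
For instance (1,3) has only 1/3 same-type neighbors, below 2/3.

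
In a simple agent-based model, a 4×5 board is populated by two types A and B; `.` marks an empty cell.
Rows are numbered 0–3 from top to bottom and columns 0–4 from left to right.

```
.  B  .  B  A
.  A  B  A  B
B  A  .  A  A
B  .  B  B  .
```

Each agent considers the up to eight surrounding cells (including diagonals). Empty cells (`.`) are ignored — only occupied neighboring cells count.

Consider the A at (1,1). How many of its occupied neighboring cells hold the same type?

1

Occupied neighbors of (1,1): (0,1)=B, (1,2)=B, (2,0)=B, (2,1)=A.
Same type (A): 1 of 4.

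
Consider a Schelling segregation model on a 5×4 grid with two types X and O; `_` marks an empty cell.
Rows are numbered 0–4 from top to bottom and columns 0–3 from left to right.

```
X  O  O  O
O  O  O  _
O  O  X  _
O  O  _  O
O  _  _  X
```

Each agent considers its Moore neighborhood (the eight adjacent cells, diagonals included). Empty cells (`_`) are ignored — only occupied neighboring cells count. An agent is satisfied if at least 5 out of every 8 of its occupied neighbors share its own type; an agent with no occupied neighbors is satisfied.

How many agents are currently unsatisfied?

Row 0: (0,0)X 0/3 unhappy · (0,1)O 4/5 ok · (0,2)O 4/4 ok · (0,3)O 2/2 ok
Row 1: (1,0)O 4/5 ok · (1,1)O 6/8 ok · (1,2)O 5/6 ok
Row 2: (2,0)O 5/5 ok · (2,1)O 6/7 ok · (2,2)X 0/5 unhappy
Row 3: (3,0)O 4/4 ok · (3,1)O 4/5 ok · (3,3)O 0/2 unhappy
Row 4: (4,0)O 2/2 ok · (4,3)X 0/1 unhappy
Unsatisfied: (0,0), (2,2), (3,3), (4,3) — 4 in total.

4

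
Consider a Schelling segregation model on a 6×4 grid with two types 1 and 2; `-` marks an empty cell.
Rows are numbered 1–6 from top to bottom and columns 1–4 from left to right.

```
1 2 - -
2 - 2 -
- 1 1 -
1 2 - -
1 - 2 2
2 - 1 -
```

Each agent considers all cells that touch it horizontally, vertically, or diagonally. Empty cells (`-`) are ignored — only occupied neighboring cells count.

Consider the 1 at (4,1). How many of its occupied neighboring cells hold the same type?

2

Occupied neighbors of (4,1): (3,2)=1, (4,2)=2, (5,1)=1.
Same type (1): 2 of 3.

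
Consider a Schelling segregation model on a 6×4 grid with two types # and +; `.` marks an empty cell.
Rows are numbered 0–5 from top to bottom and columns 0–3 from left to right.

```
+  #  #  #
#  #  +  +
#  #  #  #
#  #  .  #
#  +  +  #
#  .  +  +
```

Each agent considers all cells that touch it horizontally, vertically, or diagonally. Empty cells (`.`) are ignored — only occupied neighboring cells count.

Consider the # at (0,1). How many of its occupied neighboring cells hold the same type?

3

Occupied neighbors of (0,1): (0,0)=+, (0,2)=#, (1,0)=#, (1,1)=#, (1,2)=+.
Same type (#): 3 of 5.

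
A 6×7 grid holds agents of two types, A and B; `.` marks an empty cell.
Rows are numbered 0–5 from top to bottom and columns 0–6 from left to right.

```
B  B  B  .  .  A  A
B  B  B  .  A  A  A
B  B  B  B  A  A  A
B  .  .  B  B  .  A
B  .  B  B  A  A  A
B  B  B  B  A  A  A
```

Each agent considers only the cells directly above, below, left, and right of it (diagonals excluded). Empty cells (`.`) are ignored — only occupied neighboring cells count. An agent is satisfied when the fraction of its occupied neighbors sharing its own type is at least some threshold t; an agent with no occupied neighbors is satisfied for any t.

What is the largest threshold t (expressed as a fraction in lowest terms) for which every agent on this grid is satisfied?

Row 0: (0,0)B 2/2 · (0,1)B 3/3 · (0,2)B 2/2 · (0,5)A 2/2 · (0,6)A 2/2
Row 1: (1,0)B 3/3 · (1,1)B 4/4 · (1,2)B 3/3 · (1,4)A 2/2 · (1,5)A 4/4 · (1,6)A 3/3
Row 2: (2,0)B 3/3 · (2,1)B 3/3 · (2,2)B 3/3 · (2,3)B 2/3 · (2,4)A 2/4 · (2,5)A 3/3 · (2,6)A 3/3
Row 3: (3,0)B 2/2 · (3,3)B 3/3 · (3,4)B 1/3 · (3,6)A 2/2
Row 4: (4,0)B 2/2 · (4,2)B 2/2 · (4,3)B 3/4 · (4,4)A 2/4 · (4,5)A 3/3 · (4,6)A 3/3
Row 5: (5,0)B 2/2 · (5,1)B 2/2 · (5,2)B 3/3 · (5,3)B 2/3 · (5,4)A 2/3 · (5,5)A 3/3 · (5,6)A 2/2
The smallest same-type fraction is 1/3 at (3,4), which reduces to 1/3. Any threshold above that leaves this agent unsatisfied.

1/3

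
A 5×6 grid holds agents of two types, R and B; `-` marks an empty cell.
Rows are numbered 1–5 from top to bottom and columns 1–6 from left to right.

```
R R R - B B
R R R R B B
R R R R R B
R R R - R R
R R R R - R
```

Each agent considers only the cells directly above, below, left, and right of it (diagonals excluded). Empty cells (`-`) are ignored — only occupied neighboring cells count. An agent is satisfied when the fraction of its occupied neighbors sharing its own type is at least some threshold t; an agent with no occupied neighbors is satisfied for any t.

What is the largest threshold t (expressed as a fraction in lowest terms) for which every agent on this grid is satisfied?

1/3

Row 1: (1,1)R 2/2 · (1,2)R 3/3 · (1,3)R 2/2 · (1,5)B 2/2 · (1,6)B 2/2
Row 2: (2,1)R 3/3 · (2,2)R 4/4 · (2,3)R 4/4 · (2,4)R 2/3 · (2,5)B 2/4 · (2,6)B 3/3
Row 3: (3,1)R 3/3 · (3,2)R 4/4 · (3,3)R 4/4 · (3,4)R 3/3 · (3,5)R 2/4 · (3,6)B 1/3
Row 4: (4,1)R 3/3 · (4,2)R 4/4 · (4,3)R 3/3 · (4,5)R 2/2 · (4,6)R 2/3
Row 5: (5,1)R 2/2 · (5,2)R 3/3 · (5,3)R 3/3 · (5,4)R 1/1 · (5,6)R 1/1
The smallest same-type fraction is 1/3 at (3,6), which reduces to 1/3. Any threshold above that leaves this agent unsatisfied.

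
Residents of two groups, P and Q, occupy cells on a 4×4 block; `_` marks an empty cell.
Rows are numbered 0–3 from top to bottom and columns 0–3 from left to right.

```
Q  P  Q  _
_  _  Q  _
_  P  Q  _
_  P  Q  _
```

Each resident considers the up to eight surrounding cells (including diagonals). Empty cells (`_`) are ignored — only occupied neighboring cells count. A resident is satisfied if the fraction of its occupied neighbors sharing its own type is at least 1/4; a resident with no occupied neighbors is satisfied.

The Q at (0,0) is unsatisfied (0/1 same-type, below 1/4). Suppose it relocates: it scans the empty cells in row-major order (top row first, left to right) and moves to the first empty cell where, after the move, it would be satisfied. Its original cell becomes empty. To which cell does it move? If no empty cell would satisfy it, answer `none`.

(0,3)

Vacating (0,0). Empty cells in order:
  (0,3): 2/2 same-type → satisfied — stop here.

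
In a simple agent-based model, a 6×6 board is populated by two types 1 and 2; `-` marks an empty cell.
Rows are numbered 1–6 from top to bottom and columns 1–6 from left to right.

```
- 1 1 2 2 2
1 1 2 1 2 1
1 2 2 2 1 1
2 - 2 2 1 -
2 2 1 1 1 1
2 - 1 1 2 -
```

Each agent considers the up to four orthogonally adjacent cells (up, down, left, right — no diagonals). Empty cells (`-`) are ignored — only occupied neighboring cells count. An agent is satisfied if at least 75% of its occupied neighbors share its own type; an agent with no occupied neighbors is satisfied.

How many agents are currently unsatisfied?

(1,2)1 2/2 satisfied
(1,3)1 1/3 not
(1,4)2 1/3 not
(1,5)2 3/3 satisfied
(1,6)2 1/2 not
(2,1)1 2/2 satisfied
(2,2)1 2/4 not
(2,3)2 1/4 not
(2,4)1 0/4 not
(2,5)2 1/4 not
(2,6)1 1/3 not
(3,1)1 1/3 not
(3,2)2 1/3 not
(3,3)2 4/4 satisfied
(3,4)2 2/4 not
(3,5)1 2/4 not
(3,6)1 2/2 satisfied
(4,1)2 1/2 not
(4,3)2 2/3 not
(4,4)2 2/4 not
(4,5)1 2/3 not
(5,1)2 3/3 satisfied
(5,2)2 1/2 not
(5,3)1 2/4 not
(5,4)1 3/4 satisfied
(5,5)1 3/4 satisfied
(5,6)1 1/1 satisfied
(6,1)2 1/1 satisfied
(6,3)1 2/2 satisfied
(6,4)1 2/3 not
(6,5)2 0/2 not
Unsatisfied: (1,3), (1,4), (1,6), (2,2), (2,3), (2,4), (2,5), (2,6), (3,1), (3,2), (3,4), (3,5), (4,1), (4,3), (4,4), (4,5), (5,2), (5,3), (6,4), (6,5) — 20 in total.

20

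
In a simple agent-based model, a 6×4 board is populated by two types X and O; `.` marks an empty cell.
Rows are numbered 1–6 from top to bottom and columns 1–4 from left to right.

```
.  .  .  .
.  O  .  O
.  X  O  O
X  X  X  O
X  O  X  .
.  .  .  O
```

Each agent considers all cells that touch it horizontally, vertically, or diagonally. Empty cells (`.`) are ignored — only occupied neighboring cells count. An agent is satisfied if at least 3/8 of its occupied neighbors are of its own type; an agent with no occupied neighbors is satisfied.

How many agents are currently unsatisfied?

Row 2: (2,2)O 1/2 ok · (2,4)O 2/2 ok
Row 3: (3,2)X 3/5 ok · (3,3)O 4/7 ok · (3,4)O 3/4 ok
Row 4: (4,1)X 3/4 ok · (4,2)X 5/7 ok · (4,3)X 3/7 ok · (4,4)O 2/4 ok
Row 5: (5,1)X 2/3 ok · (5,2)O 0/5 unhappy · (5,3)X 2/5 ok
Row 6: (6,4)O 0/1 unhappy
Unsatisfied: (5,2), (6,4) — 2 in total.

2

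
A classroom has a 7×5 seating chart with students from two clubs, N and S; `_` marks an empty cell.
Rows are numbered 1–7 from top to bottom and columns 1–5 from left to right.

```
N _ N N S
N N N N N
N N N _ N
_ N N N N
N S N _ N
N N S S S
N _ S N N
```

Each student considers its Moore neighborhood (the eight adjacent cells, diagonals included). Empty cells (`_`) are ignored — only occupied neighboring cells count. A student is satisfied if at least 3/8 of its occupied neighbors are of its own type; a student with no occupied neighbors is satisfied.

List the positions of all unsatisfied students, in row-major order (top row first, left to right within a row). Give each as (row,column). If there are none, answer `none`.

(1,1)N 2/2 ok
(1,3)N 4/4 ok
(1,4)N 4/5 ok
(1,5)S 0/3 unhappy
(2,1)N 4/4 ok
(2,2)N 7/7 ok
(2,3)N 6/6 ok
(2,4)N 6/7 ok
(2,5)N 3/4 ok
(3,1)N 4/4 ok
(3,2)N 7/7 ok
(3,3)N 7/7 ok
(3,5)N 4/4 ok
(4,2)N 6/7 ok
(4,3)N 5/6 ok
(4,4)N 6/6 ok
(4,5)N 3/3 ok
(5,1)N 3/4 ok
(5,2)S 1/7 unhappy
(5,3)N 4/7 ok
(5,5)N 2/4 ok
(6,1)N 3/4 ok
(6,2)N 4/7 ok
(6,3)S 3/6 ok
(6,4)S 3/7 ok
(6,5)S 1/4 unhappy
(7,1)N 2/2 ok
(7,3)S 2/4 ok
(7,4)N 1/5 unhappy
(7,5)N 1/3 unhappy

(1,5), (5,2), (6,5), (7,4), (7,5)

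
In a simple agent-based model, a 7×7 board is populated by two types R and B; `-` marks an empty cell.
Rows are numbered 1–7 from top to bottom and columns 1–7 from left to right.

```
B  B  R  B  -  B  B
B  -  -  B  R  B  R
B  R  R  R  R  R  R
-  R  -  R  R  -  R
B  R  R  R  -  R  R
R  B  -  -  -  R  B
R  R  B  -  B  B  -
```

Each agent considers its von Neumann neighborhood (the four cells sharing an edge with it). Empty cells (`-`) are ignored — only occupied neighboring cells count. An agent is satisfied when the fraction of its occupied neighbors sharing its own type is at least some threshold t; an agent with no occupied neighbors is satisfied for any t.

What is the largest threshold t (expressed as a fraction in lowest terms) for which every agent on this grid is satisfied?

0/1

(1,1)B 2/2
(1,2)B 1/2
(1,3)R 0/2
(1,4)B 1/2
(1,6)B 2/2
(1,7)B 1/2
(2,1)B 2/2
(2,4)B 1/3
(2,5)R 1/3
(2,6)B 1/4
(2,7)R 1/3
(3,1)B 1/2
(3,2)R 2/3
(3,3)R 2/2
(3,4)R 3/4
(3,5)R 4/4
(3,6)R 2/3
(3,7)R 3/3
(4,2)R 2/2
(4,4)R 3/3
(4,5)R 2/2
(4,7)R 2/2
(5,1)B 0/2
(5,2)R 2/4
(5,3)R 2/2
(5,4)R 2/2
(5,6)R 2/2
(5,7)R 2/3
(6,1)R 1/3
(6,2)B 0/3
(6,6)R 1/3
(6,7)B 0/2
(7,1)R 2/2
(7,2)R 1/3
(7,3)B 0/1
(7,5)B 1/1
(7,6)B 1/2
The smallest same-type fraction is 0/2 at (1,3), which reduces to 0/1. Any threshold above that leaves this agent unsatisfied.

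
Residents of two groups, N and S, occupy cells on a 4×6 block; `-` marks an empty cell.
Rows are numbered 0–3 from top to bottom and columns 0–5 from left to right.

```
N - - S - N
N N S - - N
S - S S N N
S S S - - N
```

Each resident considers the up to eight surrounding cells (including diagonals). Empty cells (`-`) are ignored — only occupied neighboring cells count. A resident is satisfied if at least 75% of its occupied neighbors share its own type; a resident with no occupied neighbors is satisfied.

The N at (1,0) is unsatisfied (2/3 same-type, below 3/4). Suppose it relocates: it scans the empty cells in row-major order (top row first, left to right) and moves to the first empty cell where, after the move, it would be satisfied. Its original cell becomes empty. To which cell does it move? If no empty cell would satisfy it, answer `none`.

Vacating (1,0). Empty cells in order:
  (0,1): 2/3 same-type → still unsatisfied.
  (0,2): 1/3 same-type → still unsatisfied.
  (0,4): 2/3 same-type → still unsatisfied.
  (1,3): 1/5 same-type → still unsatisfied.
  (1,4): 4/6 same-type → still unsatisfied.
  (2,1): 1/7 same-type → still unsatisfied.
  (3,3): 1/4 same-type → still unsatisfied.
  (3,4): 3/4 same-type → satisfied — stop here.

(3,4)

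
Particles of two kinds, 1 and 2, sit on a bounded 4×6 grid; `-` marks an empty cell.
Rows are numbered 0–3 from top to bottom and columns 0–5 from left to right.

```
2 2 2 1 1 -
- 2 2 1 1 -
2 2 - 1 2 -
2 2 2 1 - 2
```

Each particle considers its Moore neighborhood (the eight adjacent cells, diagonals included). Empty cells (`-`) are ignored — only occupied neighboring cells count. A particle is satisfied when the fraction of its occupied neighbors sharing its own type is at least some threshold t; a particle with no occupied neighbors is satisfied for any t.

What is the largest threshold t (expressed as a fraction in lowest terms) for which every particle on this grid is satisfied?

Row 0: (0,0)2 2/2 · (0,1)2 4/4 · (0,2)2 3/5 · (0,3)1 3/5 · (0,4)1 3/3
Row 1: (1,1)2 6/6 · (1,2)2 4/7 · (1,3)1 4/7 · (1,4)1 4/5
Row 2: (2,0)2 4/4 · (2,1)2 6/6 · (2,3)1 3/6 · (2,4)2 1/5
Row 3: (3,0)2 3/3 · (3,1)2 4/4 · (3,2)2 2/4 · (3,3)1 1/3 · (3,5)2 1/1
The smallest same-type fraction is 1/5 at (2,4), which reduces to 1/5. Any threshold above that leaves this particle unsatisfied.

1/5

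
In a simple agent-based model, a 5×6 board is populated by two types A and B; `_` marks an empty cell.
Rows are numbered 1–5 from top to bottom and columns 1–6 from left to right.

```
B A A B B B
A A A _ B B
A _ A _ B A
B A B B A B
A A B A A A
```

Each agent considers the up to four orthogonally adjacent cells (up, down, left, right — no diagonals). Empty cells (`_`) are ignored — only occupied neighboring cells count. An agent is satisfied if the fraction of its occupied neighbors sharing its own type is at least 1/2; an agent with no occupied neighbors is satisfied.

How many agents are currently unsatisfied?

(1,1)B 0/2 ✗
(1,2)A 2/3 ✓
(1,3)A 2/3 ✓
(1,4)B 1/2 ✓
(1,5)B 3/3 ✓
(1,6)B 2/2 ✓
(2,1)A 2/3 ✓
(2,2)A 3/3 ✓
(2,3)A 3/3 ✓
(2,5)B 3/3 ✓
(2,6)B 2/3 ✓
(3,1)A 1/2 ✓
(3,3)A 1/2 ✓
(3,5)B 1/3 ✗
(3,6)A 0/3 ✗
(4,1)B 0/3 ✗
(4,2)A 1/3 ✗
(4,3)B 2/4 ✓
(4,4)B 1/3 ✗
(4,5)A 1/4 ✗
(4,6)B 0/3 ✗
(5,1)A 1/2 ✓
(5,2)A 2/3 ✓
(5,3)B 1/3 ✗
(5,4)A 1/3 ✗
(5,5)A 3/3 ✓
(5,6)A 1/2 ✓
Unsatisfied: (1,1), (3,5), (3,6), (4,1), (4,2), (4,4), (4,5), (4,6), (5,3), (5,4) — 10 in total.

10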